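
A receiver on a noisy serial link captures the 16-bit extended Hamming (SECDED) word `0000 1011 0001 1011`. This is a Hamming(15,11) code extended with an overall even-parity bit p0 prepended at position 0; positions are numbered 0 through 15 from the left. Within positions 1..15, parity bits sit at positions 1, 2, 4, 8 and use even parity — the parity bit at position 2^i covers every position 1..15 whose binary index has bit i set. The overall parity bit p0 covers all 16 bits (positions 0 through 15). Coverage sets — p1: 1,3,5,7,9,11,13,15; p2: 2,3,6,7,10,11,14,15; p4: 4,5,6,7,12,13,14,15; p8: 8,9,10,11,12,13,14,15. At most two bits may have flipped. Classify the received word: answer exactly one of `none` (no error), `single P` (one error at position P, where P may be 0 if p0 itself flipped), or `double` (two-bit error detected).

s1: b1⊕b3⊕b5⊕b7⊕b9⊕b11⊕b13⊕b15 = 0⊕0⊕0⊕1⊕0⊕1⊕0⊕1 = 1
s2: b2⊕b3⊕b6⊕b7⊕b10⊕b11⊕b14⊕b15 = 0⊕0⊕1⊕1⊕0⊕1⊕1⊕1 = 1
s4: b4⊕b5⊕b6⊕b7⊕b12⊕b13⊕b14⊕b15 = 1⊕0⊕1⊕1⊕1⊕0⊕1⊕1 = 0
s8: b8⊕b9⊕b10⊕b11⊕b12⊕b13⊕b14⊕b15 = 0⊕0⊕0⊕1⊕1⊕0⊕1⊕1 = 0
Syndrome (s8...s1) = 0011 → position 3.
Overall parity (XOR of all 16 bits, including p0): 0⊕0⊕0⊕0⊕1⊕0⊕1⊕1⊕0⊕0⊕0⊕1⊕1⊕0⊕1⊕1 = 1
Overall=1, syndrome position=3 → single-bit error at position 3.

single 3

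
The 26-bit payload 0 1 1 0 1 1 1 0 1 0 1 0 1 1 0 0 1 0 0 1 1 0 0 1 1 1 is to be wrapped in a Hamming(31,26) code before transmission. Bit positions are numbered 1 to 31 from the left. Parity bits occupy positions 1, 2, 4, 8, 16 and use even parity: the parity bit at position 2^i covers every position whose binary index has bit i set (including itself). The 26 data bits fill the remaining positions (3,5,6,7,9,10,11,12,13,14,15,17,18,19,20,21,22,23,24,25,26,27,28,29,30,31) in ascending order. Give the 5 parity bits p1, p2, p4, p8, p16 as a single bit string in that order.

10000

Place data bits at non-power-of-two positions: b3=0, b5=1, b6=1, b7=0, b9=1, b10=1, b11=1, b12=0, b13=1, b14=0, b15=1, b17=0, b18=1, b19=1, b20=0, b21=0, b22=1, b23=0, b24=0, b25=1, b26=1, b27=0, b28=0, b29=1, b30=1, b31=1.
p1 = XOR of data positions {3,5,7,9,11,13,15,17,19,21,23,25,27,29,31} = 0⊕1⊕0⊕1⊕1⊕1⊕1⊕0⊕1⊕0⊕0⊕1⊕0⊕1⊕1 = 1
p2 = XOR of data positions {3,6,7,10,11,14,15,18,19,22,23,26,27,30,31} = 0⊕1⊕0⊕1⊕1⊕0⊕1⊕1⊕1⊕1⊕0⊕1⊕0⊕1⊕1 = 0
p4 = XOR of data positions {5,6,7,12,13,14,15,20,21,22,23,28,29,30,31} = 1⊕1⊕0⊕0⊕1⊕0⊕1⊕0⊕0⊕1⊕0⊕0⊕1⊕1⊕1 = 0
p8 = XOR of data positions {9,10,11,12,13,14,15,24,25,26,27,28,29,30,31} = 1⊕1⊕1⊕0⊕1⊕0⊕1⊕0⊕1⊕1⊕0⊕0⊕1⊕1⊕1 = 0
p16 = XOR of data positions {17,18,19,20,21,22,23,24,25,26,27,28,29,30,31} = 0⊕1⊕1⊕0⊕0⊕1⊕0⊕0⊕1⊕1⊕0⊕0⊕1⊕1⊕1 = 0
Parity bits p1,p2,p4,p8,p16 = 10000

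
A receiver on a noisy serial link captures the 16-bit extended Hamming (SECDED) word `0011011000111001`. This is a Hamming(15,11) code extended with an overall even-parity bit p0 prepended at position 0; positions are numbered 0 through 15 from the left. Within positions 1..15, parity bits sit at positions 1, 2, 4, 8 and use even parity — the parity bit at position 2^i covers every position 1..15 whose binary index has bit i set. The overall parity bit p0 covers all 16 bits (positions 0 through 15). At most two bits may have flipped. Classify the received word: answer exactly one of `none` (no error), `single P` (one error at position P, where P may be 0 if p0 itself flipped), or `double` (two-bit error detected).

none

s1: b1⊕b3⊕b5⊕b7⊕b9⊕b11⊕b13⊕b15 = 0⊕1⊕1⊕0⊕0⊕1⊕0⊕1 = 0
s2: b2⊕b3⊕b6⊕b7⊕b10⊕b11⊕b14⊕b15 = 1⊕1⊕1⊕0⊕1⊕1⊕0⊕1 = 0
s4: b4⊕b5⊕b6⊕b7⊕b12⊕b13⊕b14⊕b15 = 0⊕1⊕1⊕0⊕1⊕0⊕0⊕1 = 0
s8: b8⊕b9⊕b10⊕b11⊕b12⊕b13⊕b14⊕b15 = 0⊕0⊕1⊕1⊕1⊕0⊕0⊕1 = 0
Syndrome (s8...s1) = 0000 → position 0 (no error).
Overall parity (XOR of all 16 bits, including p0): 0⊕0⊕1⊕1⊕0⊕1⊕1⊕0⊕0⊕0⊕1⊕1⊕1⊕0⊕0⊕1 = 0
Overall=0, syndrome position=0 → no error.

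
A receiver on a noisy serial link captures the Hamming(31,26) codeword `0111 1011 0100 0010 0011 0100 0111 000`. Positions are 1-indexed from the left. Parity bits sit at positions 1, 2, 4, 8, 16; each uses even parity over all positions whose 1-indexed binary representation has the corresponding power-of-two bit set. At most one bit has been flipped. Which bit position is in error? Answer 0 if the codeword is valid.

s1: b1⊕b3⊕b5⊕b7⊕b9⊕b11⊕b13⊕b15⊕b17⊕b19⊕b21⊕b23⊕b25⊕b27⊕b29⊕b31 = 0⊕1⊕1⊕1⊕0⊕0⊕0⊕1⊕0⊕1⊕0⊕0⊕0⊕1⊕0⊕0 = 0
s2: b2⊕b3⊕b6⊕b7⊕b10⊕b11⊕b14⊕b15⊕b18⊕b19⊕b22⊕b23⊕b26⊕b27⊕b30⊕b31 = 1⊕1⊕0⊕1⊕1⊕0⊕0⊕1⊕0⊕1⊕1⊕0⊕1⊕1⊕0⊕0 = 1
s4: b4⊕b5⊕b6⊕b7⊕b12⊕b13⊕b14⊕b15⊕b20⊕b21⊕b22⊕b23⊕b28⊕b29⊕b30⊕b31 = 1⊕1⊕0⊕1⊕0⊕0⊕0⊕1⊕1⊕0⊕1⊕0⊕1⊕0⊕0⊕0 = 1
s8: b8⊕b9⊕b10⊕b11⊕b12⊕b13⊕b14⊕b15⊕b24⊕b25⊕b26⊕b27⊕b28⊕b29⊕b30⊕b31 = 1⊕0⊕1⊕0⊕0⊕0⊕0⊕1⊕0⊕0⊕1⊕1⊕1⊕0⊕0⊕0 = 0
s16: b16⊕b17⊕b18⊕b19⊕b20⊕b21⊕b22⊕b23⊕b24⊕b25⊕b26⊕b27⊕b28⊕b29⊕b30⊕b31 = 0⊕0⊕0⊕1⊕1⊕0⊕1⊕0⊕0⊕0⊕1⊕1⊕1⊕0⊕0⊕0 = 0
Syndrome (s16...s1) = 00110 → position 6.

6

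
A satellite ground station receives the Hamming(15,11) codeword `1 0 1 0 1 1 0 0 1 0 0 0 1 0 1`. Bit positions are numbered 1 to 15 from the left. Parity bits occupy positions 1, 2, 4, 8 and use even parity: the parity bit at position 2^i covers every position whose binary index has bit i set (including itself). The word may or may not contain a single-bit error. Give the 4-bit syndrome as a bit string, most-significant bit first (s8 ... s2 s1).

s1: b1⊕b3⊕b5⊕b7⊕b9⊕b11⊕b13⊕b15 = 1⊕1⊕1⊕0⊕1⊕0⊕1⊕1 = 0
s2: b2⊕b3⊕b6⊕b7⊕b10⊕b11⊕b14⊕b15 = 0⊕1⊕1⊕0⊕0⊕0⊕0⊕1 = 1
s4: b4⊕b5⊕b6⊕b7⊕b12⊕b13⊕b14⊕b15 = 0⊕1⊕1⊕0⊕0⊕1⊕0⊕1 = 0
s8: b8⊕b9⊕b10⊕b11⊕b12⊕b13⊕b14⊕b15 = 0⊕1⊕0⊕0⊕0⊕1⊕0⊕1 = 1
Syndrome (s8...s1) = 1010 → position 10.

1010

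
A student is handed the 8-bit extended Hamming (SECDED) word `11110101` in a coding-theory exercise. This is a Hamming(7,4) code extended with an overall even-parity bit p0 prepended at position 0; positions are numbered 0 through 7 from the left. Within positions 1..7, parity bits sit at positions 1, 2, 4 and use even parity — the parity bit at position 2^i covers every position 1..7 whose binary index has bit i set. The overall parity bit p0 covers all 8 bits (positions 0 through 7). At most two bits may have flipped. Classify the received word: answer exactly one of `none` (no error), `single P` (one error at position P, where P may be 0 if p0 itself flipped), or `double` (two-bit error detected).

s1: b1⊕b3⊕b5⊕b7 = 1⊕1⊕1⊕1 = 0
s2: b2⊕b3⊕b6⊕b7 = 1⊕1⊕0⊕1 = 1
s4: b4⊕b5⊕b6⊕b7 = 0⊕1⊕0⊕1 = 0
Syndrome (s4...s1) = 010 → position 2.
Overall parity (XOR of all 8 bits, including p0): 1⊕1⊕1⊕1⊕0⊕1⊕0⊕1 = 0
Overall=0, syndrome position=2 → double-bit error detected (uncorrectable).

double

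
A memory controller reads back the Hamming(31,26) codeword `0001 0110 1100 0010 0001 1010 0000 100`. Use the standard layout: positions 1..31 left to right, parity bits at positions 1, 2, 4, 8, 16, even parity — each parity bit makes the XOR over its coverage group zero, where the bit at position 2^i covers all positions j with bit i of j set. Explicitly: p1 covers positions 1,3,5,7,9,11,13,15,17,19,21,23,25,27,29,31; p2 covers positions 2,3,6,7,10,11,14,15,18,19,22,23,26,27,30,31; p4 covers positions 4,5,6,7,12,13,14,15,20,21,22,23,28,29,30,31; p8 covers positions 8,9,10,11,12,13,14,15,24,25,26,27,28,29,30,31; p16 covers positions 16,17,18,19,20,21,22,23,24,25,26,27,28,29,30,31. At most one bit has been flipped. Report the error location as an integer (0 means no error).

s1: b1⊕b3⊕b5⊕b7⊕b9⊕b11⊕b13⊕b15⊕b17⊕b19⊕b21⊕b23⊕b25⊕b27⊕b29⊕b31 = 0⊕0⊕0⊕1⊕1⊕0⊕0⊕1⊕0⊕0⊕1⊕1⊕0⊕0⊕1⊕0 = 0
s2: b2⊕b3⊕b6⊕b7⊕b10⊕b11⊕b14⊕b15⊕b18⊕b19⊕b22⊕b23⊕b26⊕b27⊕b30⊕b31 = 0⊕0⊕1⊕1⊕1⊕0⊕0⊕1⊕0⊕0⊕0⊕1⊕0⊕0⊕0⊕0 = 1
s4: b4⊕b5⊕b6⊕b7⊕b12⊕b13⊕b14⊕b15⊕b20⊕b21⊕b22⊕b23⊕b28⊕b29⊕b30⊕b31 = 1⊕0⊕1⊕1⊕0⊕0⊕0⊕1⊕1⊕1⊕0⊕1⊕0⊕1⊕0⊕0 = 0
s8: b8⊕b9⊕b10⊕b11⊕b12⊕b13⊕b14⊕b15⊕b24⊕b25⊕b26⊕b27⊕b28⊕b29⊕b30⊕b31 = 0⊕1⊕1⊕0⊕0⊕0⊕0⊕1⊕0⊕0⊕0⊕0⊕0⊕1⊕0⊕0 = 0
s16: b16⊕b17⊕b18⊕b19⊕b20⊕b21⊕b22⊕b23⊕b24⊕b25⊕b26⊕b27⊕b28⊕b29⊕b30⊕b31 = 0⊕0⊕0⊕0⊕1⊕1⊕0⊕1⊕0⊕0⊕0⊕0⊕0⊕1⊕0⊕0 = 0
Syndrome (s16...s1) = 00010 → position 2.

2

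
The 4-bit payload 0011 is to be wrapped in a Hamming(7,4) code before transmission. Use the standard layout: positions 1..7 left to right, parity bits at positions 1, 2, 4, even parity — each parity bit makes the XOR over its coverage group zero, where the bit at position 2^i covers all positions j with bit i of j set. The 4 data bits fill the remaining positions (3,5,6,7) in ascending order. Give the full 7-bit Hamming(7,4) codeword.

1000011

Place data bits at non-power-of-two positions: b3=0, b5=0, b6=1, b7=1.
p1 = XOR of data positions {3,5,7} = 0⊕0⊕1 = 1
p2 = XOR of data positions {3,6,7} = 0⊕1⊕1 = 0
p4 = XOR of data positions {5,6,7} = 0⊕1⊕1 = 0
Codeword b1..b7 = 1000011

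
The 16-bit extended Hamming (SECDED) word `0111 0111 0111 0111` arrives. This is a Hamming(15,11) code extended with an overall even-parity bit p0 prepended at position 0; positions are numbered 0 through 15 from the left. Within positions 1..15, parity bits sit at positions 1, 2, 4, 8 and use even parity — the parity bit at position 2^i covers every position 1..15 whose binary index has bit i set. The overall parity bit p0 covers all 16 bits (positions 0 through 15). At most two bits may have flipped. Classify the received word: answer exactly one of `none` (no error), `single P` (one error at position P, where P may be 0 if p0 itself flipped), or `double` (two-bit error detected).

none

s1: b1⊕b3⊕b5⊕b7⊕b9⊕b11⊕b13⊕b15 = 1⊕1⊕1⊕1⊕1⊕1⊕1⊕1 = 0
s2: b2⊕b3⊕b6⊕b7⊕b10⊕b11⊕b14⊕b15 = 1⊕1⊕1⊕1⊕1⊕1⊕1⊕1 = 0
s4: b4⊕b5⊕b6⊕b7⊕b12⊕b13⊕b14⊕b15 = 0⊕1⊕1⊕1⊕0⊕1⊕1⊕1 = 0
s8: b8⊕b9⊕b10⊕b11⊕b12⊕b13⊕b14⊕b15 = 0⊕1⊕1⊕1⊕0⊕1⊕1⊕1 = 0
Syndrome (s8...s1) = 0000 → position 0 (no error).
Overall parity (XOR of all 16 bits, including p0): 0⊕1⊕1⊕1⊕0⊕1⊕1⊕1⊕0⊕1⊕1⊕1⊕0⊕1⊕1⊕1 = 0
Overall=0, syndrome position=0 → no error.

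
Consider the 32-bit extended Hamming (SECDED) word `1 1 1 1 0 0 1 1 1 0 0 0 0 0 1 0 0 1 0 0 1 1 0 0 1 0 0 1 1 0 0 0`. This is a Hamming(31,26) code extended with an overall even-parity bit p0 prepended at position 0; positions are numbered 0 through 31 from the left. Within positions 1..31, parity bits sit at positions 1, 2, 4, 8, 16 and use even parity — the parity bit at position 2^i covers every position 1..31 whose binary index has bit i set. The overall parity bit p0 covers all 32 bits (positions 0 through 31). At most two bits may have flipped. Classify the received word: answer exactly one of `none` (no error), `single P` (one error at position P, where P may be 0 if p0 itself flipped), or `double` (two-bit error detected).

double

s1: b1⊕b3⊕b5⊕b7⊕b9⊕b11⊕b13⊕b15⊕b17⊕b19⊕b21⊕b23⊕b25⊕b27⊕b29⊕b31 = 1⊕1⊕0⊕1⊕0⊕0⊕0⊕0⊕1⊕0⊕1⊕0⊕0⊕1⊕0⊕0 = 0
s2: b2⊕b3⊕b6⊕b7⊕b10⊕b11⊕b14⊕b15⊕b18⊕b19⊕b22⊕b23⊕b26⊕b27⊕b30⊕b31 = 1⊕1⊕1⊕1⊕0⊕0⊕1⊕0⊕0⊕0⊕0⊕0⊕0⊕1⊕0⊕0 = 0
s4: b4⊕b5⊕b6⊕b7⊕b12⊕b13⊕b14⊕b15⊕b20⊕b21⊕b22⊕b23⊕b28⊕b29⊕b30⊕b31 = 0⊕0⊕1⊕1⊕0⊕0⊕1⊕0⊕1⊕1⊕0⊕0⊕1⊕0⊕0⊕0 = 0
s8: b8⊕b9⊕b10⊕b11⊕b12⊕b13⊕b14⊕b15⊕b24⊕b25⊕b26⊕b27⊕b28⊕b29⊕b30⊕b31 = 1⊕0⊕0⊕0⊕0⊕0⊕1⊕0⊕1⊕0⊕0⊕1⊕1⊕0⊕0⊕0 = 1
s16: b16⊕b17⊕b18⊕b19⊕b20⊕b21⊕b22⊕b23⊕b24⊕b25⊕b26⊕b27⊕b28⊕b29⊕b30⊕b31 = 0⊕1⊕0⊕0⊕1⊕1⊕0⊕0⊕1⊕0⊕0⊕1⊕1⊕0⊕0⊕0 = 0
Syndrome (s16...s1) = 01000 → position 8.
Overall parity (XOR of all 32 bits, including p0): 1⊕1⊕1⊕1⊕0⊕0⊕1⊕1⊕1⊕0⊕0⊕0⊕0⊕0⊕1⊕0⊕0⊕1⊕0⊕0⊕1⊕1⊕0⊕0⊕1⊕0⊕0⊕1⊕1⊕0⊕0⊕0 = 0
Overall=0, syndrome position=8 → double-bit error detected (uncorrectable).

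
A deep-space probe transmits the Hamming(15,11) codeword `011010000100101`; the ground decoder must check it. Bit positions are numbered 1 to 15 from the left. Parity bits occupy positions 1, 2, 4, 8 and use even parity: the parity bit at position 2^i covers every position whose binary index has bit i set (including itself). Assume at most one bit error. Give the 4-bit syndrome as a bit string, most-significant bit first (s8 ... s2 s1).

1100

s1: b1⊕b3⊕b5⊕b7⊕b9⊕b11⊕b13⊕b15 = 0⊕1⊕1⊕0⊕0⊕0⊕1⊕1 = 0
s2: b2⊕b3⊕b6⊕b7⊕b10⊕b11⊕b14⊕b15 = 1⊕1⊕0⊕0⊕1⊕0⊕0⊕1 = 0
s4: b4⊕b5⊕b6⊕b7⊕b12⊕b13⊕b14⊕b15 = 0⊕1⊕0⊕0⊕0⊕1⊕0⊕1 = 1
s8: b8⊕b9⊕b10⊕b11⊕b12⊕b13⊕b14⊕b15 = 0⊕0⊕1⊕0⊕0⊕1⊕0⊕1 = 1
Syndrome (s8...s1) = 1100 → position 12.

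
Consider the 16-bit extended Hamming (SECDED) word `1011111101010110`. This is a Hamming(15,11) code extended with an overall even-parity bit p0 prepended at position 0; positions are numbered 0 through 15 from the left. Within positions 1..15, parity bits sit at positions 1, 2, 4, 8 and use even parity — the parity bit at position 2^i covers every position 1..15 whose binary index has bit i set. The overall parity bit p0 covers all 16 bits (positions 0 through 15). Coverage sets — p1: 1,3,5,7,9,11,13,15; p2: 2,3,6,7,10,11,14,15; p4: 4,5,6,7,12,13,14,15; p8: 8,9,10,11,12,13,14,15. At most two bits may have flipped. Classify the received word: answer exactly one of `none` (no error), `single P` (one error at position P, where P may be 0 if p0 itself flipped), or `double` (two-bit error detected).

single 0

s1: b1⊕b3⊕b5⊕b7⊕b9⊕b11⊕b13⊕b15 = 0⊕1⊕1⊕1⊕1⊕1⊕1⊕0 = 0
s2: b2⊕b3⊕b6⊕b7⊕b10⊕b11⊕b14⊕b15 = 1⊕1⊕1⊕1⊕0⊕1⊕1⊕0 = 0
s4: b4⊕b5⊕b6⊕b7⊕b12⊕b13⊕b14⊕b15 = 1⊕1⊕1⊕1⊕0⊕1⊕1⊕0 = 0
s8: b8⊕b9⊕b10⊕b11⊕b12⊕b13⊕b14⊕b15 = 0⊕1⊕0⊕1⊕0⊕1⊕1⊕0 = 0
Syndrome (s8...s1) = 0000 → position 0 (no error).
Overall parity (XOR of all 16 bits, including p0): 1⊕0⊕1⊕1⊕1⊕1⊕1⊕1⊕0⊕1⊕0⊕1⊕0⊕1⊕1⊕0 = 1
Overall=1, syndrome position=0 → single-bit error at position 0.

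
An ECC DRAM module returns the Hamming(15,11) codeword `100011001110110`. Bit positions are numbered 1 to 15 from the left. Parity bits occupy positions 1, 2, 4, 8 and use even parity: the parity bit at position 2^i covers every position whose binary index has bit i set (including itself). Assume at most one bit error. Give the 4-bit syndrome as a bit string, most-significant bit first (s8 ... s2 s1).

1001

s1: b1⊕b3⊕b5⊕b7⊕b9⊕b11⊕b13⊕b15 = 1⊕0⊕1⊕0⊕1⊕1⊕1⊕0 = 1
s2: b2⊕b3⊕b6⊕b7⊕b10⊕b11⊕b14⊕b15 = 0⊕0⊕1⊕0⊕1⊕1⊕1⊕0 = 0
s4: b4⊕b5⊕b6⊕b7⊕b12⊕b13⊕b14⊕b15 = 0⊕1⊕1⊕0⊕0⊕1⊕1⊕0 = 0
s8: b8⊕b9⊕b10⊕b11⊕b12⊕b13⊕b14⊕b15 = 0⊕1⊕1⊕1⊕0⊕1⊕1⊕0 = 1
Syndrome (s8...s1) = 1001 → position 9.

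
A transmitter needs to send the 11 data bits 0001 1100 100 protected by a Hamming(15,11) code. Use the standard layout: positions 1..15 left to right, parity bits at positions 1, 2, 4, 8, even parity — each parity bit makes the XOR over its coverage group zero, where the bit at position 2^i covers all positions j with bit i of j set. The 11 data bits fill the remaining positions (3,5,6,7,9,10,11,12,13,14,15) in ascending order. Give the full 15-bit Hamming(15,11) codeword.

100000111100100

Place data bits at non-power-of-two positions: b3=0, b5=0, b6=0, b7=1, b9=1, b10=1, b11=0, b12=0, b13=1, b14=0, b15=0.
p1 = XOR of data positions {3,5,7,9,11,13,15} = 0⊕0⊕1⊕1⊕0⊕1⊕0 = 1
p2 = XOR of data positions {3,6,7,10,11,14,15} = 0⊕0⊕1⊕1⊕0⊕0⊕0 = 0
p4 = XOR of data positions {5,6,7,12,13,14,15} = 0⊕0⊕1⊕0⊕1⊕0⊕0 = 0
p8 = XOR of data positions {9,10,11,12,13,14,15} = 1⊕1⊕0⊕0⊕1⊕0⊕0 = 1
Codeword b1..b15 = 100000111100100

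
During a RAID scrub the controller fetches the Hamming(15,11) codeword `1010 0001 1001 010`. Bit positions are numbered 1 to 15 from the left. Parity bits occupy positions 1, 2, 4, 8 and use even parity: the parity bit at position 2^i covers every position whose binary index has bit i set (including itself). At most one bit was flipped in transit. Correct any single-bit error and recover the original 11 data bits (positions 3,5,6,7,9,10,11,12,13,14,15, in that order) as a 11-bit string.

s1: b1⊕b3⊕b5⊕b7⊕b9⊕b11⊕b13⊕b15 = 1⊕1⊕0⊕0⊕1⊕0⊕0⊕0 = 1
s2: b2⊕b3⊕b6⊕b7⊕b10⊕b11⊕b14⊕b15 = 0⊕1⊕0⊕0⊕0⊕0⊕1⊕0 = 0
s4: b4⊕b5⊕b6⊕b7⊕b12⊕b13⊕b14⊕b15 = 0⊕0⊕0⊕0⊕1⊕0⊕1⊕0 = 0
s8: b8⊕b9⊕b10⊕b11⊕b12⊕b13⊕b14⊕b15 = 1⊕1⊕0⊕0⊕1⊕0⊕1⊕0 = 0
Syndrome (s8...s1) = 0001 → position 1.
Flip bit 1: corrected codeword = 001000011001010
Data bits at positions 3,5,6,7,9,10,11,12,13,14,15: 10001001010

10001001010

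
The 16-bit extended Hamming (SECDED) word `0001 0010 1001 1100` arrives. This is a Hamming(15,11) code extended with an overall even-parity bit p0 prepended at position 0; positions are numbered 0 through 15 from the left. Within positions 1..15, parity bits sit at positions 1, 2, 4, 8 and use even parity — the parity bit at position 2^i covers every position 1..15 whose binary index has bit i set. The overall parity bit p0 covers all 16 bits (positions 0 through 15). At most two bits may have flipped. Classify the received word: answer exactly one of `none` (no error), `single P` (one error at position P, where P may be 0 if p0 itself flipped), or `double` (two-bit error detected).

s1: b1⊕b3⊕b5⊕b7⊕b9⊕b11⊕b13⊕b15 = 0⊕1⊕0⊕0⊕0⊕1⊕1⊕0 = 1
s2: b2⊕b3⊕b6⊕b7⊕b10⊕b11⊕b14⊕b15 = 0⊕1⊕1⊕0⊕0⊕1⊕0⊕0 = 1
s4: b4⊕b5⊕b6⊕b7⊕b12⊕b13⊕b14⊕b15 = 0⊕0⊕1⊕0⊕1⊕1⊕0⊕0 = 1
s8: b8⊕b9⊕b10⊕b11⊕b12⊕b13⊕b14⊕b15 = 1⊕0⊕0⊕1⊕1⊕1⊕0⊕0 = 0
Syndrome (s8...s1) = 0111 → position 7.
Overall parity (XOR of all 16 bits, including p0): 0⊕0⊕0⊕1⊕0⊕0⊕1⊕0⊕1⊕0⊕0⊕1⊕1⊕1⊕0⊕0 = 0
Overall=0, syndrome position=7 → double-bit error detected (uncorrectable).

double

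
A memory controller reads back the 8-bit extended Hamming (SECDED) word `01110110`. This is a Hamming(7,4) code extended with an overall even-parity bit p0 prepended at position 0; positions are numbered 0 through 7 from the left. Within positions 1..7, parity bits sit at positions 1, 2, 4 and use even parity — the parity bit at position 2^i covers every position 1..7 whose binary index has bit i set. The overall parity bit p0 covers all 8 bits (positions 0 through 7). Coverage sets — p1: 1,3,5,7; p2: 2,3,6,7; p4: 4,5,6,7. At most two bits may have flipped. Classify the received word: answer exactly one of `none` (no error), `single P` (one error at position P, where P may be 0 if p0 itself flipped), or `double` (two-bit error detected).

single 3

s1: b1⊕b3⊕b5⊕b7 = 1⊕1⊕1⊕0 = 1
s2: b2⊕b3⊕b6⊕b7 = 1⊕1⊕1⊕0 = 1
s4: b4⊕b5⊕b6⊕b7 = 0⊕1⊕1⊕0 = 0
Syndrome (s4...s1) = 011 → position 3.
Overall parity (XOR of all 8 bits, including p0): 0⊕1⊕1⊕1⊕0⊕1⊕1⊕0 = 1
Overall=1, syndrome position=3 → single-bit error at position 3.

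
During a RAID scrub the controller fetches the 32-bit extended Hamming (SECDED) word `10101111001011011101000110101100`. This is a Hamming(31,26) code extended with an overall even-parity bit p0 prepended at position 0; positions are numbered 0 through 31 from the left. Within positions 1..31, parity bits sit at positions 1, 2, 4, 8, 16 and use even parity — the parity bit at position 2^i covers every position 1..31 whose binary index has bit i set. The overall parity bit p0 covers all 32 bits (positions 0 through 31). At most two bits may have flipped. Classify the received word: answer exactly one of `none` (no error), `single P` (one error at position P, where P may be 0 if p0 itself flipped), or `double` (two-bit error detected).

none

s1: b1⊕b3⊕b5⊕b7⊕b9⊕b11⊕b13⊕b15⊕b17⊕b19⊕b21⊕b23⊕b25⊕b27⊕b29⊕b31 = 0⊕0⊕1⊕1⊕0⊕0⊕1⊕1⊕1⊕1⊕0⊕1⊕0⊕0⊕1⊕0 = 0
s2: b2⊕b3⊕b6⊕b7⊕b10⊕b11⊕b14⊕b15⊕b18⊕b19⊕b22⊕b23⊕b26⊕b27⊕b30⊕b31 = 1⊕0⊕1⊕1⊕1⊕0⊕0⊕1⊕0⊕1⊕0⊕1⊕1⊕0⊕0⊕0 = 0
s4: b4⊕b5⊕b6⊕b7⊕b12⊕b13⊕b14⊕b15⊕b20⊕b21⊕b22⊕b23⊕b28⊕b29⊕b30⊕b31 = 1⊕1⊕1⊕1⊕1⊕1⊕0⊕1⊕0⊕0⊕0⊕1⊕1⊕1⊕0⊕0 = 0
s8: b8⊕b9⊕b10⊕b11⊕b12⊕b13⊕b14⊕b15⊕b24⊕b25⊕b26⊕b27⊕b28⊕b29⊕b30⊕b31 = 0⊕0⊕1⊕0⊕1⊕1⊕0⊕1⊕1⊕0⊕1⊕0⊕1⊕1⊕0⊕0 = 0
s16: b16⊕b17⊕b18⊕b19⊕b20⊕b21⊕b22⊕b23⊕b24⊕b25⊕b26⊕b27⊕b28⊕b29⊕b30⊕b31 = 1⊕1⊕0⊕1⊕0⊕0⊕0⊕1⊕1⊕0⊕1⊕0⊕1⊕1⊕0⊕0 = 0
Syndrome (s16...s1) = 00000 → position 0 (no error).
Overall parity (XOR of all 32 bits, including p0): 1⊕0⊕1⊕0⊕1⊕1⊕1⊕1⊕0⊕0⊕1⊕0⊕1⊕1⊕0⊕1⊕1⊕1⊕0⊕1⊕0⊕0⊕0⊕1⊕1⊕0⊕1⊕0⊕1⊕1⊕0⊕0 = 0
Overall=0, syndrome position=0 → no error.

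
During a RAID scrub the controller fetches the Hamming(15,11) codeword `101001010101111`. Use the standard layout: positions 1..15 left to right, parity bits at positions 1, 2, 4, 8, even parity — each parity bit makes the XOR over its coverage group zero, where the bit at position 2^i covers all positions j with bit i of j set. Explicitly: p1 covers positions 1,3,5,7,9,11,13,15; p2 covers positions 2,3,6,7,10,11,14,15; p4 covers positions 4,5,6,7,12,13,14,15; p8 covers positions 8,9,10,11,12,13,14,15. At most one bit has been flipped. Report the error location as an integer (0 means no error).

6

s1: b1⊕b3⊕b5⊕b7⊕b9⊕b11⊕b13⊕b15 = 1⊕1⊕0⊕0⊕0⊕0⊕1⊕1 = 0
s2: b2⊕b3⊕b6⊕b7⊕b10⊕b11⊕b14⊕b15 = 0⊕1⊕1⊕0⊕1⊕0⊕1⊕1 = 1
s4: b4⊕b5⊕b6⊕b7⊕b12⊕b13⊕b14⊕b15 = 0⊕0⊕1⊕0⊕1⊕1⊕1⊕1 = 1
s8: b8⊕b9⊕b10⊕b11⊕b12⊕b13⊕b14⊕b15 = 1⊕0⊕1⊕0⊕1⊕1⊕1⊕1 = 0
Syndrome (s8...s1) = 0110 → position 6.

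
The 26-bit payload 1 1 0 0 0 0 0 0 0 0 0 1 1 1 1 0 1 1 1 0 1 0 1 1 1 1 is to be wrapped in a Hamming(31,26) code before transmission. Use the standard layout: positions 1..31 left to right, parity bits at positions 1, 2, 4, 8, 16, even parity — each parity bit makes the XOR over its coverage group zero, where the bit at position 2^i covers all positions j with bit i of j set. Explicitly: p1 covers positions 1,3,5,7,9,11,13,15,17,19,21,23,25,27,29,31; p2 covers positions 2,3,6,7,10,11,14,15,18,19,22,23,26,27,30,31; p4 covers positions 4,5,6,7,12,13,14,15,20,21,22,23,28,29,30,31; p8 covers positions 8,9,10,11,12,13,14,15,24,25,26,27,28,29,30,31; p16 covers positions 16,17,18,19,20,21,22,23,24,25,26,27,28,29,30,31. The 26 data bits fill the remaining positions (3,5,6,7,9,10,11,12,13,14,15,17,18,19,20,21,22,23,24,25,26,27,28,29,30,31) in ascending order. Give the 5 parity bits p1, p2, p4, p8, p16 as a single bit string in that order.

Place data bits at non-power-of-two positions: b3=1, b5=1, b6=0, b7=0, b9=0, b10=0, b11=0, b12=0, b13=0, b14=0, b15=0, b17=1, b18=1, b19=1, b20=1, b21=0, b22=1, b23=1, b24=1, b25=0, b26=1, b27=0, b28=1, b29=1, b30=1, b31=1.
p1 = XOR of data positions {3,5,7,9,11,13,15,17,19,21,23,25,27,29,31} = 1⊕1⊕0⊕0⊕0⊕0⊕0⊕1⊕1⊕0⊕1⊕0⊕0⊕1⊕1 = 1
p2 = XOR of data positions {3,6,7,10,11,14,15,18,19,22,23,26,27,30,31} = 1⊕0⊕0⊕0⊕0⊕0⊕0⊕1⊕1⊕1⊕1⊕1⊕0⊕1⊕1 = 0
p4 = XOR of data positions {5,6,7,12,13,14,15,20,21,22,23,28,29,30,31} = 1⊕0⊕0⊕0⊕0⊕0⊕0⊕1⊕0⊕1⊕1⊕1⊕1⊕1⊕1 = 0
p8 = XOR of data positions {9,10,11,12,13,14,15,24,25,26,27,28,29,30,31} = 0⊕0⊕0⊕0⊕0⊕0⊕0⊕1⊕0⊕1⊕0⊕1⊕1⊕1⊕1 = 0
p16 = XOR of data positions {17,18,19,20,21,22,23,24,25,26,27,28,29,30,31} = 1⊕1⊕1⊕1⊕0⊕1⊕1⊕1⊕0⊕1⊕0⊕1⊕1⊕1⊕1 = 0
Parity bits p1,p2,p4,p8,p16 = 10000

10000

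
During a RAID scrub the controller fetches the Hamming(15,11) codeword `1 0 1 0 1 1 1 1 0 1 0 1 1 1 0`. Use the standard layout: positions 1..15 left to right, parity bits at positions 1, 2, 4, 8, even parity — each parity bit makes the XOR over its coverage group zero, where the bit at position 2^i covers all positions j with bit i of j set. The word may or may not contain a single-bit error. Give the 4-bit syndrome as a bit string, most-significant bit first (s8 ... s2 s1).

1011

s1: b1⊕b3⊕b5⊕b7⊕b9⊕b11⊕b13⊕b15 = 1⊕1⊕1⊕1⊕0⊕0⊕1⊕0 = 1
s2: b2⊕b3⊕b6⊕b7⊕b10⊕b11⊕b14⊕b15 = 0⊕1⊕1⊕1⊕1⊕0⊕1⊕0 = 1
s4: b4⊕b5⊕b6⊕b7⊕b12⊕b13⊕b14⊕b15 = 0⊕1⊕1⊕1⊕1⊕1⊕1⊕0 = 0
s8: b8⊕b9⊕b10⊕b11⊕b12⊕b13⊕b14⊕b15 = 1⊕0⊕1⊕0⊕1⊕1⊕1⊕0 = 1
Syndrome (s8...s1) = 1011 → position 11.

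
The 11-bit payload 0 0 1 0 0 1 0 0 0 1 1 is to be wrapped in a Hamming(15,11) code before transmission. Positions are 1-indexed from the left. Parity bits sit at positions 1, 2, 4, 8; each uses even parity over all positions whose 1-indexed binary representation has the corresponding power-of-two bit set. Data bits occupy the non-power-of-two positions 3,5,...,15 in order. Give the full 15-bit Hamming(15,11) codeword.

100101010100011

Place data bits at non-power-of-two positions: b3=0, b5=0, b6=1, b7=0, b9=0, b10=1, b11=0, b12=0, b13=0, b14=1, b15=1.
p1 = XOR of data positions {3,5,7,9,11,13,15} = 0⊕0⊕0⊕0⊕0⊕0⊕1 = 1
p2 = XOR of data positions {3,6,7,10,11,14,15} = 0⊕1⊕0⊕1⊕0⊕1⊕1 = 0
p4 = XOR of data positions {5,6,7,12,13,14,15} = 0⊕1⊕0⊕0⊕0⊕1⊕1 = 1
p8 = XOR of data positions {9,10,11,12,13,14,15} = 0⊕1⊕0⊕0⊕0⊕1⊕1 = 1
Codeword b1..b15 = 100101010100011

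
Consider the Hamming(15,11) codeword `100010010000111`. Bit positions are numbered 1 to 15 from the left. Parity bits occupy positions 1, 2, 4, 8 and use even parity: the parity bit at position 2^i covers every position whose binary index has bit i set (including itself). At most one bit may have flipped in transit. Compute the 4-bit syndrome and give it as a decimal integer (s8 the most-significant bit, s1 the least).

0

s1: b1⊕b3⊕b5⊕b7⊕b9⊕b11⊕b13⊕b15 = 1⊕0⊕1⊕0⊕0⊕0⊕1⊕1 = 0
s2: b2⊕b3⊕b6⊕b7⊕b10⊕b11⊕b14⊕b15 = 0⊕0⊕0⊕0⊕0⊕0⊕1⊕1 = 0
s4: b4⊕b5⊕b6⊕b7⊕b12⊕b13⊕b14⊕b15 = 0⊕1⊕0⊕0⊕0⊕1⊕1⊕1 = 0
s8: b8⊕b9⊕b10⊕b11⊕b12⊕b13⊕b14⊕b15 = 1⊕0⊕0⊕0⊕0⊕1⊕1⊕1 = 0
Syndrome (s8...s1) = 0000 → position 0 (no error).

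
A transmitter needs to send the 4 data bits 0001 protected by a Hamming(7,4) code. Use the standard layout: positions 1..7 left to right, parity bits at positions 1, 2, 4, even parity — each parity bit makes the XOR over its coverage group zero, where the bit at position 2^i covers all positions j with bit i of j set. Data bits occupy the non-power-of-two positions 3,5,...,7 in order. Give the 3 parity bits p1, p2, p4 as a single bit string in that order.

111

Place data bits at non-power-of-two positions: b3=0, b5=0, b6=0, b7=1.
p1 = XOR of data positions {3,5,7} = 0⊕0⊕1 = 1
p2 = XOR of data positions {3,6,7} = 0⊕0⊕1 = 1
p4 = XOR of data positions {5,6,7} = 0⊕0⊕1 = 1
Parity bits p1,p2,p4 = 111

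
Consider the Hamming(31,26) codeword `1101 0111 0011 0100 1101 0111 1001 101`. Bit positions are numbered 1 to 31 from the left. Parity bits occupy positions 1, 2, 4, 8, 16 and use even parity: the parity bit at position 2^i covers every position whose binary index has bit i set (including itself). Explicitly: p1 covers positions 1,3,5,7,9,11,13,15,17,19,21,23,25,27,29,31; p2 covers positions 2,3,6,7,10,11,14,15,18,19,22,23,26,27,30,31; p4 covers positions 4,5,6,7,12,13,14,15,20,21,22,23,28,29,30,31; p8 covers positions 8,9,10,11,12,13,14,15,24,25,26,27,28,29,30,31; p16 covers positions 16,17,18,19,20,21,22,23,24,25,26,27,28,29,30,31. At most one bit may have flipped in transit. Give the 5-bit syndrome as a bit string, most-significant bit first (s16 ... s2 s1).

s1: b1⊕b3⊕b5⊕b7⊕b9⊕b11⊕b13⊕b15⊕b17⊕b19⊕b21⊕b23⊕b25⊕b27⊕b29⊕b31 = 1⊕0⊕0⊕1⊕0⊕1⊕0⊕0⊕1⊕0⊕0⊕1⊕1⊕0⊕1⊕1 = 0
s2: b2⊕b3⊕b6⊕b7⊕b10⊕b11⊕b14⊕b15⊕b18⊕b19⊕b22⊕b23⊕b26⊕b27⊕b30⊕b31 = 1⊕0⊕1⊕1⊕0⊕1⊕1⊕0⊕1⊕0⊕1⊕1⊕0⊕0⊕0⊕1 = 1
s4: b4⊕b5⊕b6⊕b7⊕b12⊕b13⊕b14⊕b15⊕b20⊕b21⊕b22⊕b23⊕b28⊕b29⊕b30⊕b31 = 1⊕0⊕1⊕1⊕1⊕0⊕1⊕0⊕1⊕0⊕1⊕1⊕1⊕1⊕0⊕1 = 1
s8: b8⊕b9⊕b10⊕b11⊕b12⊕b13⊕b14⊕b15⊕b24⊕b25⊕b26⊕b27⊕b28⊕b29⊕b30⊕b31 = 1⊕0⊕0⊕1⊕1⊕0⊕1⊕0⊕1⊕1⊕0⊕0⊕1⊕1⊕0⊕1 = 1
s16: b16⊕b17⊕b18⊕b19⊕b20⊕b21⊕b22⊕b23⊕b24⊕b25⊕b26⊕b27⊕b28⊕b29⊕b30⊕b31 = 0⊕1⊕1⊕0⊕1⊕0⊕1⊕1⊕1⊕1⊕0⊕0⊕1⊕1⊕0⊕1 = 0
Syndrome (s16...s1) = 01110 → position 14.

01110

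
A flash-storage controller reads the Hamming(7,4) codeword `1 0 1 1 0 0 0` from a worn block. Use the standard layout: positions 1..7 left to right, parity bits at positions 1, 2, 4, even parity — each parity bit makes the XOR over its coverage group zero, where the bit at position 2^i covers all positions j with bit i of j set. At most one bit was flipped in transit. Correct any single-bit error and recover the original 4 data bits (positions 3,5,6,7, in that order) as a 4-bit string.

1010

s1: b1⊕b3⊕b5⊕b7 = 1⊕1⊕0⊕0 = 0
s2: b2⊕b3⊕b6⊕b7 = 0⊕1⊕0⊕0 = 1
s4: b4⊕b5⊕b6⊕b7 = 1⊕0⊕0⊕0 = 1
Syndrome (s4...s1) = 110 → position 6.
Flip bit 6: corrected codeword = 1011010
Data bits at positions 3,5,6,7: 1010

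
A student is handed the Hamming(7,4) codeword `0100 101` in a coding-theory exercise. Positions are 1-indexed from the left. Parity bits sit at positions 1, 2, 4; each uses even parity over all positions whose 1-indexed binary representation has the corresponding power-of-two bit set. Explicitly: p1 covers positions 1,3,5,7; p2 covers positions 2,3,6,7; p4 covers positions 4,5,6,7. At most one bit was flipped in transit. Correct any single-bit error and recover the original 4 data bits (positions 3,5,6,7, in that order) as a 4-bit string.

0101

s1: b1⊕b3⊕b5⊕b7 = 0⊕0⊕1⊕1 = 0
s2: b2⊕b3⊕b6⊕b7 = 1⊕0⊕0⊕1 = 0
s4: b4⊕b5⊕b6⊕b7 = 0⊕1⊕0⊕1 = 0
Syndrome (s4...s1) = 000 → position 0 (no error).
No correction needed.
Data bits at positions 3,5,6,7: 0101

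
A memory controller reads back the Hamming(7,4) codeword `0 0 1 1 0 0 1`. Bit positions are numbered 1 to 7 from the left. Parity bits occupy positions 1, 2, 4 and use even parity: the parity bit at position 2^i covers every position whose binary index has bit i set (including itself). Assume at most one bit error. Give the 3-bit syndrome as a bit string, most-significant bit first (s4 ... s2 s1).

000

s1: b1⊕b3⊕b5⊕b7 = 0⊕1⊕0⊕1 = 0
s2: b2⊕b3⊕b6⊕b7 = 0⊕1⊕0⊕1 = 0
s4: b4⊕b5⊕b6⊕b7 = 1⊕0⊕0⊕1 = 0
Syndrome (s4...s1) = 000 → position 0 (no error).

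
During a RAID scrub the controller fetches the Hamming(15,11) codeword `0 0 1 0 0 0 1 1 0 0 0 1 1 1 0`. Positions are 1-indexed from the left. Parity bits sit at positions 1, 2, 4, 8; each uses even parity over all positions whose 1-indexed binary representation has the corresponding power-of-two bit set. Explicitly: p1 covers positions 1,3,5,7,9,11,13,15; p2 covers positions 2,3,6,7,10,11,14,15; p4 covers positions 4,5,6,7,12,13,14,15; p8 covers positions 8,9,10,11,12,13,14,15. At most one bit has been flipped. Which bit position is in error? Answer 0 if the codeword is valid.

s1: b1⊕b3⊕b5⊕b7⊕b9⊕b11⊕b13⊕b15 = 0⊕1⊕0⊕1⊕0⊕0⊕1⊕0 = 1
s2: b2⊕b3⊕b6⊕b7⊕b10⊕b11⊕b14⊕b15 = 0⊕1⊕0⊕1⊕0⊕0⊕1⊕0 = 1
s4: b4⊕b5⊕b6⊕b7⊕b12⊕b13⊕b14⊕b15 = 0⊕0⊕0⊕1⊕1⊕1⊕1⊕0 = 0
s8: b8⊕b9⊕b10⊕b11⊕b12⊕b13⊕b14⊕b15 = 1⊕0⊕0⊕0⊕1⊕1⊕1⊕0 = 0
Syndrome (s8...s1) = 0011 → position 3.

3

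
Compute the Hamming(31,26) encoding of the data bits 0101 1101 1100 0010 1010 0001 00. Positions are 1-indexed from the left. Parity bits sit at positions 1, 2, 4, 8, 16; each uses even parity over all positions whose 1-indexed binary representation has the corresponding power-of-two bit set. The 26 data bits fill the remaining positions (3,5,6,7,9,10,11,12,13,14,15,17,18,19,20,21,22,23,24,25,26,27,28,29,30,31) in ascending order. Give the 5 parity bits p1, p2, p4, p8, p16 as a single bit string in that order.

Place data bits at non-power-of-two positions: b3=0, b5=1, b6=0, b7=1, b9=1, b10=1, b11=0, b12=1, b13=1, b14=1, b15=0, b17=0, b18=0, b19=0, b20=1, b21=0, b22=1, b23=0, b24=1, b25=0, b26=0, b27=0, b28=0, b29=1, b30=0, b31=0.
p1 = XOR of data positions {3,5,7,9,11,13,15,17,19,21,23,25,27,29,31} = 0⊕1⊕1⊕1⊕0⊕1⊕0⊕0⊕0⊕0⊕0⊕0⊕0⊕1⊕0 = 1
p2 = XOR of data positions {3,6,7,10,11,14,15,18,19,22,23,26,27,30,31} = 0⊕0⊕1⊕1⊕0⊕1⊕0⊕0⊕0⊕1⊕0⊕0⊕0⊕0⊕0 = 0
p4 = XOR of data positions {5,6,7,12,13,14,15,20,21,22,23,28,29,30,31} = 1⊕0⊕1⊕1⊕1⊕1⊕0⊕1⊕0⊕1⊕0⊕0⊕1⊕0⊕0 = 0
p8 = XOR of data positions {9,10,11,12,13,14,15,24,25,26,27,28,29,30,31} = 1⊕1⊕0⊕1⊕1⊕1⊕0⊕1⊕0⊕0⊕0⊕0⊕1⊕0⊕0 = 1
p16 = XOR of data positions {17,18,19,20,21,22,23,24,25,26,27,28,29,30,31} = 0⊕0⊕0⊕1⊕0⊕1⊕0⊕1⊕0⊕0⊕0⊕0⊕1⊕0⊕0 = 0
Parity bits p1,p2,p4,p8,p16 = 10010

10010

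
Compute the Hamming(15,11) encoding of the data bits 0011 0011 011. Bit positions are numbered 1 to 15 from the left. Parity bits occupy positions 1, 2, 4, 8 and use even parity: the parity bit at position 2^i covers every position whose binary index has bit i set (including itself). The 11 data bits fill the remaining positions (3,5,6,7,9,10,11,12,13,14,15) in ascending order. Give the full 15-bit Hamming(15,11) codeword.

Place data bits at non-power-of-two positions: b3=0, b5=0, b6=1, b7=1, b9=0, b10=0, b11=1, b12=1, b13=0, b14=1, b15=1.
p1 = XOR of data positions {3,5,7,9,11,13,15} = 0⊕0⊕1⊕0⊕1⊕0⊕1 = 1
p2 = XOR of data positions {3,6,7,10,11,14,15} = 0⊕1⊕1⊕0⊕1⊕1⊕1 = 1
p4 = XOR of data positions {5,6,7,12,13,14,15} = 0⊕1⊕1⊕1⊕0⊕1⊕1 = 1
p8 = XOR of data positions {9,10,11,12,13,14,15} = 0⊕0⊕1⊕1⊕0⊕1⊕1 = 0
Codeword b1..b15 = 110101100011011

110101100011011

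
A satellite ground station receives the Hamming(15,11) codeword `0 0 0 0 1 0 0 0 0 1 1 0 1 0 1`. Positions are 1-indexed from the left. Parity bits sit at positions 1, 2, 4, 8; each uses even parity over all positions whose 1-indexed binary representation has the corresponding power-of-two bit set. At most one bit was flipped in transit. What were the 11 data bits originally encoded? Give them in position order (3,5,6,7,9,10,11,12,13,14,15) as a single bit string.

s1: b1⊕b3⊕b5⊕b7⊕b9⊕b11⊕b13⊕b15 = 0⊕0⊕1⊕0⊕0⊕1⊕1⊕1 = 0
s2: b2⊕b3⊕b6⊕b7⊕b10⊕b11⊕b14⊕b15 = 0⊕0⊕0⊕0⊕1⊕1⊕0⊕1 = 1
s4: b4⊕b5⊕b6⊕b7⊕b12⊕b13⊕b14⊕b15 = 0⊕1⊕0⊕0⊕0⊕1⊕0⊕1 = 1
s8: b8⊕b9⊕b10⊕b11⊕b12⊕b13⊕b14⊕b15 = 0⊕0⊕1⊕1⊕0⊕1⊕0⊕1 = 0
Syndrome (s8...s1) = 0110 → position 6.
Flip bit 6: corrected codeword = 000011000110101
Data bits at positions 3,5,6,7,9,10,11,12,13,14,15: 01100110101

01100110101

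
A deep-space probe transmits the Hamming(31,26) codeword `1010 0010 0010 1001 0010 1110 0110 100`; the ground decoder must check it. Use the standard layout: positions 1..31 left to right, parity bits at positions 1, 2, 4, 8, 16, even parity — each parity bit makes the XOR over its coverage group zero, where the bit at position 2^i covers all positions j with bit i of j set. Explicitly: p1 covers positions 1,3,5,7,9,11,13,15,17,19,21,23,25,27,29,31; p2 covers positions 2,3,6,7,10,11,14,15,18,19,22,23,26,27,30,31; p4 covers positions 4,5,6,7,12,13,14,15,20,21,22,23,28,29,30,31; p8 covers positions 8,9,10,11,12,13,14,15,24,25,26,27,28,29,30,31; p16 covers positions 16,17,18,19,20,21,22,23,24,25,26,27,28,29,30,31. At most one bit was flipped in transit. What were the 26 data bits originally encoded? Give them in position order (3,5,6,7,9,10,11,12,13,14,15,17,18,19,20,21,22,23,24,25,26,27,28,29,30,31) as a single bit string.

10010010100001011100110100

s1: b1⊕b3⊕b5⊕b7⊕b9⊕b11⊕b13⊕b15⊕b17⊕b19⊕b21⊕b23⊕b25⊕b27⊕b29⊕b31 = 1⊕1⊕0⊕1⊕0⊕1⊕1⊕0⊕0⊕1⊕1⊕1⊕0⊕1⊕1⊕0 = 0
s2: b2⊕b3⊕b6⊕b7⊕b10⊕b11⊕b14⊕b15⊕b18⊕b19⊕b22⊕b23⊕b26⊕b27⊕b30⊕b31 = 0⊕1⊕0⊕1⊕0⊕1⊕0⊕0⊕0⊕1⊕1⊕1⊕1⊕1⊕0⊕0 = 0
s4: b4⊕b5⊕b6⊕b7⊕b12⊕b13⊕b14⊕b15⊕b20⊕b21⊕b22⊕b23⊕b28⊕b29⊕b30⊕b31 = 0⊕0⊕0⊕1⊕0⊕1⊕0⊕0⊕0⊕1⊕1⊕1⊕0⊕1⊕0⊕0 = 0
s8: b8⊕b9⊕b10⊕b11⊕b12⊕b13⊕b14⊕b15⊕b24⊕b25⊕b26⊕b27⊕b28⊕b29⊕b30⊕b31 = 0⊕0⊕0⊕1⊕0⊕1⊕0⊕0⊕0⊕0⊕1⊕1⊕0⊕1⊕0⊕0 = 1
s16: b16⊕b17⊕b18⊕b19⊕b20⊕b21⊕b22⊕b23⊕b24⊕b25⊕b26⊕b27⊕b28⊕b29⊕b30⊕b31 = 1⊕0⊕0⊕1⊕0⊕1⊕1⊕1⊕0⊕0⊕1⊕1⊕0⊕1⊕0⊕0 = 0
Syndrome (s16...s1) = 01000 → position 8.
Flip bit 8: corrected codeword = 1010001100101001001011100110100
Data bits at positions 3,5,6,7,9,10,11,12,13,14,15,17,18,19,20,21,22,23,24,25,26,27,28,29,30,31: 10010010100001011100110100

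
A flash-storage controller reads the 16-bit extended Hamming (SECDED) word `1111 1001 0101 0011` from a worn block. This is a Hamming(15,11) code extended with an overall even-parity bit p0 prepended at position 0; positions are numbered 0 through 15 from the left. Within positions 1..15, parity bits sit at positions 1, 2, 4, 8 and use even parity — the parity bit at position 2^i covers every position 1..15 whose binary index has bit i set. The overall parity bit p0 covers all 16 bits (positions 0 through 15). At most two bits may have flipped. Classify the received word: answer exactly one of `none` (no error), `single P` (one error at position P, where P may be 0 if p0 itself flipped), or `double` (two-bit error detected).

s1: b1⊕b3⊕b5⊕b7⊕b9⊕b11⊕b13⊕b15 = 1⊕1⊕0⊕1⊕1⊕1⊕0⊕1 = 0
s2: b2⊕b3⊕b6⊕b7⊕b10⊕b11⊕b14⊕b15 = 1⊕1⊕0⊕1⊕0⊕1⊕1⊕1 = 0
s4: b4⊕b5⊕b6⊕b7⊕b12⊕b13⊕b14⊕b15 = 1⊕0⊕0⊕1⊕0⊕0⊕1⊕1 = 0
s8: b8⊕b9⊕b10⊕b11⊕b12⊕b13⊕b14⊕b15 = 0⊕1⊕0⊕1⊕0⊕0⊕1⊕1 = 0
Syndrome (s8...s1) = 0000 → position 0 (no error).
Overall parity (XOR of all 16 bits, including p0): 1⊕1⊕1⊕1⊕1⊕0⊕0⊕1⊕0⊕1⊕0⊕1⊕0⊕0⊕1⊕1 = 0
Overall=0, syndrome position=0 → no error.

none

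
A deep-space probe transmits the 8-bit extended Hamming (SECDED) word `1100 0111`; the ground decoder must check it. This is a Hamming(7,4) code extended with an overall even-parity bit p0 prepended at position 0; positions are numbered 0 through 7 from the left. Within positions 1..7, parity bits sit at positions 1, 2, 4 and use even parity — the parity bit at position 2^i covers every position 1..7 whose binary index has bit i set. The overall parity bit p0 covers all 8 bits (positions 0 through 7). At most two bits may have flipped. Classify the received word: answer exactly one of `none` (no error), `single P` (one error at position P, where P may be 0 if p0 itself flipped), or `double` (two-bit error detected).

s1: b1⊕b3⊕b5⊕b7 = 1⊕0⊕1⊕1 = 1
s2: b2⊕b3⊕b6⊕b7 = 0⊕0⊕1⊕1 = 0
s4: b4⊕b5⊕b6⊕b7 = 0⊕1⊕1⊕1 = 1
Syndrome (s4...s1) = 101 → position 5.
Overall parity (XOR of all 8 bits, including p0): 1⊕1⊕0⊕0⊕0⊕1⊕1⊕1 = 1
Overall=1, syndrome position=5 → single-bit error at position 5.

single 5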